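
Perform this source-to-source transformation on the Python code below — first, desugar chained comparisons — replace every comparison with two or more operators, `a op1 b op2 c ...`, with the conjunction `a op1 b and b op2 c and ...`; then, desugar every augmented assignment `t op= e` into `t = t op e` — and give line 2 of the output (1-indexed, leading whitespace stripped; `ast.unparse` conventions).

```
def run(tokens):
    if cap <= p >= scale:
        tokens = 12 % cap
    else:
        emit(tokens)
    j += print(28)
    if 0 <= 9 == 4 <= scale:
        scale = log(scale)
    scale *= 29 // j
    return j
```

Transformed code:
def run(tokens):
    if cap <= p and p >= scale:
        tokens = 12 % cap
    else:
        emit(tokens)
    j = j + print(28)
    if 0 <= 9 and 9 == 4 and (4 <= scale):
        scale = log(scale)
    scale = scale * (29 // j)
    return j

if cap <= p and p >= scale:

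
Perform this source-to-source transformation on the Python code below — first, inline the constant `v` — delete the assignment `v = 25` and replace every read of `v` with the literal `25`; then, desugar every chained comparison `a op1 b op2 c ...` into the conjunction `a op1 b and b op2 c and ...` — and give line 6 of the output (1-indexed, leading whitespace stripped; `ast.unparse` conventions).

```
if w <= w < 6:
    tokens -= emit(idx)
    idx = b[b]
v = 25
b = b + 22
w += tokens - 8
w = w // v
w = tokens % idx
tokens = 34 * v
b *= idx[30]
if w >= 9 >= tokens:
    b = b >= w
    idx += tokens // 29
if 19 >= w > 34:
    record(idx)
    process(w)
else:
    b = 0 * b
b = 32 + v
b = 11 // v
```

Transformed code:
if w <= w and w < 6:
    tokens -= emit(idx)
    idx = b[b]
b = b + 22
w += tokens - 8
w = w // 25
w = tokens % idx
tokens = 34 * 25
b *= idx[30]
if w >= 9 and 9 >= tokens:
    b = b >= w
    idx += tokens // 29
if 19 >= w and w > 34:
    record(idx)
    process(w)
else:
    b = 0 * b
b = 32 + 25
b = 11 // 25

w = w // 25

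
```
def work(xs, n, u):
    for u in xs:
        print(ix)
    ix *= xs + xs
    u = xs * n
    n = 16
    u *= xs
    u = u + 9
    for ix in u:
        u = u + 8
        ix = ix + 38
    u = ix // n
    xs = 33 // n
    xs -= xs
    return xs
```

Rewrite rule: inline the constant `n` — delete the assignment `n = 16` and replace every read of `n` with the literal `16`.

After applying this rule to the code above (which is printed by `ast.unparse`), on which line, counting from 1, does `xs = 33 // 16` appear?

Transformed code:
def work(xs, n, u):
    for u in xs:
        print(ix)
    ix *= xs + xs
    u = xs * 16
    u *= xs
    u = u + 9
    for ix in u:
        u = u + 8
        ix = ix + 38
    u = ix // 16
    xs = 33 // 16
    xs -= xs
    return xs

12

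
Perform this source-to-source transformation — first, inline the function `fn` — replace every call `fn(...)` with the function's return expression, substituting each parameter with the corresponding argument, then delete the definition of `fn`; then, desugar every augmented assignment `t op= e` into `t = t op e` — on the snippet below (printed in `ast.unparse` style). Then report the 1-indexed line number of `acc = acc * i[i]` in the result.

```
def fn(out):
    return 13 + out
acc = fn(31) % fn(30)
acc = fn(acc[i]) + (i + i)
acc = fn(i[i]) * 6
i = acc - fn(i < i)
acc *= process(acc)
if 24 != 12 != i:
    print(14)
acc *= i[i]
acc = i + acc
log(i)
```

Transformed code:
acc = (13 + 31) % (13 + 30)
acc = 13 + acc[i] + (i + i)
acc = (13 + i[i]) * 6
i = acc - (13 + (i < i))
acc = acc * process(acc)
if 24 != 12 != i:
    print(14)
acc = acc * i[i]
acc = i + acc
log(i)

8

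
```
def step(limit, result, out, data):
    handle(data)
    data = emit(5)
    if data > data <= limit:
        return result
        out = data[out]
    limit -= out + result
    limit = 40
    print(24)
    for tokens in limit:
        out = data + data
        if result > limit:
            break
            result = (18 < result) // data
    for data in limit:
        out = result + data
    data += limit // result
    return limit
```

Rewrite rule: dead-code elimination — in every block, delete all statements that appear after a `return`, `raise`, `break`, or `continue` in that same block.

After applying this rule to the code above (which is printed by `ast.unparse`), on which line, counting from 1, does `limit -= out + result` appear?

Transformed code:
def step(limit, result, out, data):
    handle(data)
    data = emit(5)
    if data > data <= limit:
        return result
    limit -= out + result
    limit = 40
    print(24)
    for tokens in limit:
        out = data + data
        if result > limit:
            break
    for data in limit:
        out = result + data
    data += limit // result
    return limit

6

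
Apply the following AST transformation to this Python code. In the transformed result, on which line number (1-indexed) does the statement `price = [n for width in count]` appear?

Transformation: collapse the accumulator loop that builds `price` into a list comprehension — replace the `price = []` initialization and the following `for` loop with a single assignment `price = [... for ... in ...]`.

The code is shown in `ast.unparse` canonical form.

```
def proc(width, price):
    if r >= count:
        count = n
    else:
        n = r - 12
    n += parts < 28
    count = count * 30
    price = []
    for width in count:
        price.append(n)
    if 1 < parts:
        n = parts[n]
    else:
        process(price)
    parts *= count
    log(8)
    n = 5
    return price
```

Transformed code:
def proc(width, price):
    if r >= count:
        count = n
    else:
        n = r - 12
    n += parts < 28
    count = count * 30
    price = [n for width in count]
    if 1 < parts:
        n = parts[n]
    else:
        process(price)
    parts *= count
    log(8)
    n = 5
    return price

8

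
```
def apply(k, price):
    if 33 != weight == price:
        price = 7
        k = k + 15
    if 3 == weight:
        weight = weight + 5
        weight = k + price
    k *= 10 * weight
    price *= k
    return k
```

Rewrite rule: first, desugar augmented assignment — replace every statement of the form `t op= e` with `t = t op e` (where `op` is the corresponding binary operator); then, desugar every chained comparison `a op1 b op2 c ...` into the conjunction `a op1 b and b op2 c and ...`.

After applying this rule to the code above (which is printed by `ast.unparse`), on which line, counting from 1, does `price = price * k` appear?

9

Transformed code:
def apply(k, price):
    if 33 != weight and weight == price:
        price = 7
        k = k + 15
    if 3 == weight:
        weight = weight + 5
        weight = k + price
    k = k * (10 * weight)
    price = price * k
    return k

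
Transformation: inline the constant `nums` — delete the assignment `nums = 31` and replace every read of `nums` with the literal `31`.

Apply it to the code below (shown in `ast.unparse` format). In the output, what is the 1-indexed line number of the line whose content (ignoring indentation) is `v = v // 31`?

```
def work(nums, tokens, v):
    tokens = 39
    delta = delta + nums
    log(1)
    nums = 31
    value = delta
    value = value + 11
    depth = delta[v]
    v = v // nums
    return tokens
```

8

Transformed code:
def work(nums, tokens, v):
    tokens = 39
    delta = delta + 31
    log(1)
    value = delta
    value = value + 11
    depth = delta[v]
    v = v // 31
    return tokens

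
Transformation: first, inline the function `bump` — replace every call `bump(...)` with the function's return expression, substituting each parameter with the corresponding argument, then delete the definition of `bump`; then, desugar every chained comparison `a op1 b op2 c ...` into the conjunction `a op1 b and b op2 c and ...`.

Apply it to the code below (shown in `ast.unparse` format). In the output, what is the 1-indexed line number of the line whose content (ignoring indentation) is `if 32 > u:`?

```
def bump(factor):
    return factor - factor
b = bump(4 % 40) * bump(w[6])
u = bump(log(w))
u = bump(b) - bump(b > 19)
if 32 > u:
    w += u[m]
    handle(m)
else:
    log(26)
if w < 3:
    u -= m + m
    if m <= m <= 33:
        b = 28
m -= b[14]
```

4

Transformed code:
b = (4 % 40 - 4 % 40) * (w[6] - w[6])
u = log(w) - log(w)
u = b - b - ((b > 19) - (b > 19))
if 32 > u:
    w += u[m]
    handle(m)
else:
    log(26)
if w < 3:
    u -= m + m
    if m <= m and m <= 33:
        b = 28
m -= b[14]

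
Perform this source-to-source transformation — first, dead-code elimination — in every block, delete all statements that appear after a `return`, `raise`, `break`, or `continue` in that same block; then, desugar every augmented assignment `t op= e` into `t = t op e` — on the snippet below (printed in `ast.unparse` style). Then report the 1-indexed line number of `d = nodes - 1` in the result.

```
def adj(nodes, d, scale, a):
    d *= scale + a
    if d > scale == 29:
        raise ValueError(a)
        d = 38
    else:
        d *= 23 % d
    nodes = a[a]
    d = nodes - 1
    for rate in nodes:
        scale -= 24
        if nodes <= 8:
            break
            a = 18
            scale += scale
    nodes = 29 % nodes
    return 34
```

8

Transformed code:
def adj(nodes, d, scale, a):
    d = d * (scale + a)
    if d > scale == 29:
        raise ValueError(a)
    else:
        d = d * (23 % d)
    nodes = a[a]
    d = nodes - 1
    for rate in nodes:
        scale = scale - 24
        if nodes <= 8:
            break
    nodes = 29 % nodes
    return 34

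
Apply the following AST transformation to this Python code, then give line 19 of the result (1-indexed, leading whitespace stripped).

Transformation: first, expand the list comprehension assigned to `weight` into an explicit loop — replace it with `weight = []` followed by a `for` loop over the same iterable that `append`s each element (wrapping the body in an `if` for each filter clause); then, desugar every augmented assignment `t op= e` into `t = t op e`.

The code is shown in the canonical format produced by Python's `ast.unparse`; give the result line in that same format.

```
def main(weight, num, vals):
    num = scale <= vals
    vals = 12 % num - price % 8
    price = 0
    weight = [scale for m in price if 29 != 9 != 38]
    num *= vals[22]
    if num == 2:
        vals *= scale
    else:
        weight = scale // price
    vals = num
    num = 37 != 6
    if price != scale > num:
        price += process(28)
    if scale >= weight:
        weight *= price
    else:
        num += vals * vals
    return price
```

Transformed code:
def main(weight, num, vals):
    num = scale <= vals
    vals = 12 % num - price % 8
    price = 0
    weight = []
    for m in price:
        if 29 != 9 != 38:
            weight.append(scale)
    num = num * vals[22]
    if num == 2:
        vals = vals * scale
    else:
        weight = scale // price
    vals = num
    num = 37 != 6
    if price != scale > num:
        price = price + process(28)
    if scale >= weight:
        weight = weight * price
    else:
        num = num + vals * vals
    return price

weight = weight * price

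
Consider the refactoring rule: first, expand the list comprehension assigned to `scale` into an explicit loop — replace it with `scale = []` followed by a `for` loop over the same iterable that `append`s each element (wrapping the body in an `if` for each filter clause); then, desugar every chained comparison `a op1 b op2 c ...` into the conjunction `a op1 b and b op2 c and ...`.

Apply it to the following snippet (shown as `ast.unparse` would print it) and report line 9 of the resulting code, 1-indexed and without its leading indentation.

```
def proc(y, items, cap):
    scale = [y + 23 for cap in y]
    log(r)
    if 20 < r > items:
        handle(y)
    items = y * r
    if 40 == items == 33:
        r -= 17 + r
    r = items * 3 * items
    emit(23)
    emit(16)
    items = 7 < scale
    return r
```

if 40 == items and items == 33:

Transformed code:
def proc(y, items, cap):
    scale = []
    for cap in y:
        scale.append(y + 23)
    log(r)
    if 20 < r and r > items:
        handle(y)
    items = y * r
    if 40 == items and items == 33:
        r -= 17 + r
    r = items * 3 * items
    emit(23)
    emit(16)
    items = 7 < scale
    return r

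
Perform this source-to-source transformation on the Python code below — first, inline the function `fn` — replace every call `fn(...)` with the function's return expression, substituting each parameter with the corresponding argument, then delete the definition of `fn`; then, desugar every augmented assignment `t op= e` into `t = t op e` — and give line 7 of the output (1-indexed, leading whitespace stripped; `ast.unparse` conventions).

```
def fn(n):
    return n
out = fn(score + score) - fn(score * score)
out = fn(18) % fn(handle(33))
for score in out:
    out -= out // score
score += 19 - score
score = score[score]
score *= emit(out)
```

score = score * emit(out)

Transformed code:
out = score + score - score * score
out = 18 % handle(33)
for score in out:
    out = out - out // score
score = score + (19 - score)
score = score[score]
score = score * emit(out)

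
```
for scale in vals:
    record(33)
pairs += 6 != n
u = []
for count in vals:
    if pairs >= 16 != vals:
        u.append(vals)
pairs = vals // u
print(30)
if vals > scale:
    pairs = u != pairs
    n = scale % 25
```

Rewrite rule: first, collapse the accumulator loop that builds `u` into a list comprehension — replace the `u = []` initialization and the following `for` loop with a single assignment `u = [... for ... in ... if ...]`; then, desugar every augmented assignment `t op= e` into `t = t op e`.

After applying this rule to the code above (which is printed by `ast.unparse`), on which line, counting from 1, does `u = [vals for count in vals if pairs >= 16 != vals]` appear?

Transformed code:
for scale in vals:
    record(33)
pairs = pairs + (6 != n)
u = [vals for count in vals if pairs >= 16 != vals]
pairs = vals // u
print(30)
if vals > scale:
    pairs = u != pairs
    n = scale % 25

4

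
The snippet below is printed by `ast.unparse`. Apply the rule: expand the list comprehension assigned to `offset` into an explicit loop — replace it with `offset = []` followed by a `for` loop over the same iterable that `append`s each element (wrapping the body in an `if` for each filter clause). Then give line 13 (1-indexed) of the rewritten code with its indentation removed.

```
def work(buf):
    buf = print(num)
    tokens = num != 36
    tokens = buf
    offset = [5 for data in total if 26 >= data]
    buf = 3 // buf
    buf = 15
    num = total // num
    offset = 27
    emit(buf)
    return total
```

Transformed code:
def work(buf):
    buf = print(num)
    tokens = num != 36
    tokens = buf
    offset = []
    for data in total:
        if 26 >= data:
            offset.append(5)
    buf = 3 // buf
    buf = 15
    num = total // num
    offset = 27
    emit(buf)
    return total

emit(buf)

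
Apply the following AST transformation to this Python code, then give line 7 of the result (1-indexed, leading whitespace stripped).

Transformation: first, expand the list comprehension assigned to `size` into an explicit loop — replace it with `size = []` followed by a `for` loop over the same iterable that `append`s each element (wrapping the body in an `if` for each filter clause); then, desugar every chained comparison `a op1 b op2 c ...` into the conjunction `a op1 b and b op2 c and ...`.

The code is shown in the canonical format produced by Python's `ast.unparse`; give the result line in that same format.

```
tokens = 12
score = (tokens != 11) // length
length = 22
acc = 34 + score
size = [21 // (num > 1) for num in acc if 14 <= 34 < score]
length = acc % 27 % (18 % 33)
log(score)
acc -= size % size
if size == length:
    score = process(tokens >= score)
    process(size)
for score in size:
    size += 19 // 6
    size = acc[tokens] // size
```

Transformed code:
tokens = 12
score = (tokens != 11) // length
length = 22
acc = 34 + score
size = []
for num in acc:
    if 14 <= 34 and 34 < score:
        size.append(21 // (num > 1))
length = acc % 27 % (18 % 33)
log(score)
acc -= size % size
if size == length:
    score = process(tokens >= score)
    process(size)
for score in size:
    size += 19 // 6
    size = acc[tokens] // size

if 14 <= 34 and 34 < score:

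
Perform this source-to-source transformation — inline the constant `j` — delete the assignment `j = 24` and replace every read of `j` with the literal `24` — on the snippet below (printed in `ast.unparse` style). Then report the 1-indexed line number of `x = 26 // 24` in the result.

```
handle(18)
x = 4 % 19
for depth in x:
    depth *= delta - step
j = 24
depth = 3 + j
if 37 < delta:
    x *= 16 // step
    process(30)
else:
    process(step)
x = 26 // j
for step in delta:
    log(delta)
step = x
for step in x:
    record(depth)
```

11

Transformed code:
handle(18)
x = 4 % 19
for depth in x:
    depth *= delta - step
depth = 3 + 24
if 37 < delta:
    x *= 16 // step
    process(30)
else:
    process(step)
x = 26 // 24
for step in delta:
    log(delta)
step = x
for step in x:
    record(depth)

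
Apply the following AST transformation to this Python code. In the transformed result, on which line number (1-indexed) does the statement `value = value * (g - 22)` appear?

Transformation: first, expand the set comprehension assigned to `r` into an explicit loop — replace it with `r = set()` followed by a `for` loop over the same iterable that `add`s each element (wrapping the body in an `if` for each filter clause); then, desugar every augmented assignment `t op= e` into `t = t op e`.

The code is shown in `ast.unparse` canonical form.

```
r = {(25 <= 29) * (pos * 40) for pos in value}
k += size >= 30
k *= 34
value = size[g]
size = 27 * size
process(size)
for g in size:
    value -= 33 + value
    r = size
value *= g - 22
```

Transformed code:
r = set()
for pos in value:
    r.add((25 <= 29) * (pos * 40))
k = k + (size >= 30)
k = k * 34
value = size[g]
size = 27 * size
process(size)
for g in size:
    value = value - (33 + value)
    r = size
value = value * (g - 22)

12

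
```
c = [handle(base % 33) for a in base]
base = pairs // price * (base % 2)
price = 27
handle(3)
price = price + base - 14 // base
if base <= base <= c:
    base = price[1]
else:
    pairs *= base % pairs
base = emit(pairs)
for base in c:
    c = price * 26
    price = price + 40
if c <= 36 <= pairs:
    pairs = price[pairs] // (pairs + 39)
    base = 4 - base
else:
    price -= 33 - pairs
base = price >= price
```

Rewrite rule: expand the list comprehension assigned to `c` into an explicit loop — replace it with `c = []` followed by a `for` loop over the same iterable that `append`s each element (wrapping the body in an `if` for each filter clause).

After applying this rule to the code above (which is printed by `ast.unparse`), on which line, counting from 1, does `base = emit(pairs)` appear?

12

Transformed code:
c = []
for a in base:
    c.append(handle(base % 33))
base = pairs // price * (base % 2)
price = 27
handle(3)
price = price + base - 14 // base
if base <= base <= c:
    base = price[1]
else:
    pairs *= base % pairs
base = emit(pairs)
for base in c:
    c = price * 26
    price = price + 40
if c <= 36 <= pairs:
    pairs = price[pairs] // (pairs + 39)
    base = 4 - base
else:
    price -= 33 - pairs
base = price >= price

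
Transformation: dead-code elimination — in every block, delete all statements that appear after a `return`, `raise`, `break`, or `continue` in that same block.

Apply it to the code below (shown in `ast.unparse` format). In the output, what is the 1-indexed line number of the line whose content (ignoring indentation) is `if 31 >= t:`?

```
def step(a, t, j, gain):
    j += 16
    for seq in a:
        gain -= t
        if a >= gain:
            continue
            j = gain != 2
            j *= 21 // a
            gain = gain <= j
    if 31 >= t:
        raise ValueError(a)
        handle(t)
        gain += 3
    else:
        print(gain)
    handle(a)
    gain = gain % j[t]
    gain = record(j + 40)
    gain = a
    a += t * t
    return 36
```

7

Transformed code:
def step(a, t, j, gain):
    j += 16
    for seq in a:
        gain -= t
        if a >= gain:
            continue
    if 31 >= t:
        raise ValueError(a)
    else:
        print(gain)
    handle(a)
    gain = gain % j[t]
    gain = record(j + 40)
    gain = a
    a += t * t
    return 36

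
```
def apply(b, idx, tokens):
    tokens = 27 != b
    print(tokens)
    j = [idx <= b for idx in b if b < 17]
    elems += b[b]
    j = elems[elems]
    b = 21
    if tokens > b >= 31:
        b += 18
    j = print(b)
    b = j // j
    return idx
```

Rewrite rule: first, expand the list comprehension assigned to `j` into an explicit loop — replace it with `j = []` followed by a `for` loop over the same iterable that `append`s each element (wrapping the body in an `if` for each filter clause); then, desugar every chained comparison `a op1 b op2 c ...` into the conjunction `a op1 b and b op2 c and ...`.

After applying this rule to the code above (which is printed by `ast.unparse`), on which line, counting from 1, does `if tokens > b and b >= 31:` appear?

Transformed code:
def apply(b, idx, tokens):
    tokens = 27 != b
    print(tokens)
    j = []
    for idx in b:
        if b < 17:
            j.append(idx <= b)
    elems += b[b]
    j = elems[elems]
    b = 21
    if tokens > b and b >= 31:
        b += 18
    j = print(b)
    b = j // j
    return idx

11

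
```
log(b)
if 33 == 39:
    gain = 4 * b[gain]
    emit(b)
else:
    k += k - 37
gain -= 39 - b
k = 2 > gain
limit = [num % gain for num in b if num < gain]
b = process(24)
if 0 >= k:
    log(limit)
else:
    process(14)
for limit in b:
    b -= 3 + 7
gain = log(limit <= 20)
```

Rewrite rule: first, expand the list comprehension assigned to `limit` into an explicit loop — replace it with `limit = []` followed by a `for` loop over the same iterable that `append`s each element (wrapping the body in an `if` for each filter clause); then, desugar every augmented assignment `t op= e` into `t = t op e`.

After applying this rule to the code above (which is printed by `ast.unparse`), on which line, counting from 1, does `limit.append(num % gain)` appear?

12

Transformed code:
log(b)
if 33 == 39:
    gain = 4 * b[gain]
    emit(b)
else:
    k = k + (k - 37)
gain = gain - (39 - b)
k = 2 > gain
limit = []
for num in b:
    if num < gain:
        limit.append(num % gain)
b = process(24)
if 0 >= k:
    log(limit)
else:
    process(14)
for limit in b:
    b = b - (3 + 7)
gain = log(limit <= 20)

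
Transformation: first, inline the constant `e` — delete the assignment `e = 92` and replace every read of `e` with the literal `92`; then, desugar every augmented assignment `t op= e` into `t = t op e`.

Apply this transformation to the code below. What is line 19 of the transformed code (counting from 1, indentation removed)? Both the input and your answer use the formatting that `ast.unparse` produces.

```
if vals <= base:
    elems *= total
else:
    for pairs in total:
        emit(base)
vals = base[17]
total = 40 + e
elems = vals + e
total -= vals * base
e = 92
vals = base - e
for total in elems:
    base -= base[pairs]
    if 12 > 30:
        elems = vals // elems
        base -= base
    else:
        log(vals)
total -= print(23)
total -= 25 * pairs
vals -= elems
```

total = total - 25 * pairs

Transformed code:
if vals <= base:
    elems = elems * total
else:
    for pairs in total:
        emit(base)
vals = base[17]
total = 40 + 92
elems = vals + 92
total = total - vals * base
vals = base - 92
for total in elems:
    base = base - base[pairs]
    if 12 > 30:
        elems = vals // elems
        base = base - base
    else:
        log(vals)
total = total - print(23)
total = total - 25 * pairs
vals = vals - elems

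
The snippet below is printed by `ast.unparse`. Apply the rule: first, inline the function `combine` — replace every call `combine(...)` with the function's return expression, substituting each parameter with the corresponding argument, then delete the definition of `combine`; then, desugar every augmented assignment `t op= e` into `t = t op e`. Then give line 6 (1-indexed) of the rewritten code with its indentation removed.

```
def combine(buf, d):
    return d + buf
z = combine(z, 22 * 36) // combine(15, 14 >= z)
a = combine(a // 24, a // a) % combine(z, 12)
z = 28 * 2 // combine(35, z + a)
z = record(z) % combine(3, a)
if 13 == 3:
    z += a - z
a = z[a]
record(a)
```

z = z + (a - z)

Transformed code:
z = (22 * 36 + z) // ((14 >= z) + 15)
a = (a // a + a // 24) % (12 + z)
z = 28 * 2 // (z + a + 35)
z = record(z) % (a + 3)
if 13 == 3:
    z = z + (a - z)
a = z[a]
record(a)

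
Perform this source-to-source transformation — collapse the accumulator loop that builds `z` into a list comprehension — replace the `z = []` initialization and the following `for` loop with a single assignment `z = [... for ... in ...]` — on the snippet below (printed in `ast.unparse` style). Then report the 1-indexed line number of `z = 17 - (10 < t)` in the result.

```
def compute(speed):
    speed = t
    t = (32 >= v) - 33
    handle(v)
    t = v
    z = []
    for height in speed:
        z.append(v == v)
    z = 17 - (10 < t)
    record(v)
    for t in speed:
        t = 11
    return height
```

7

Transformed code:
def compute(speed):
    speed = t
    t = (32 >= v) - 33
    handle(v)
    t = v
    z = [v == v for height in speed]
    z = 17 - (10 < t)
    record(v)
    for t in speed:
        t = 11
    return height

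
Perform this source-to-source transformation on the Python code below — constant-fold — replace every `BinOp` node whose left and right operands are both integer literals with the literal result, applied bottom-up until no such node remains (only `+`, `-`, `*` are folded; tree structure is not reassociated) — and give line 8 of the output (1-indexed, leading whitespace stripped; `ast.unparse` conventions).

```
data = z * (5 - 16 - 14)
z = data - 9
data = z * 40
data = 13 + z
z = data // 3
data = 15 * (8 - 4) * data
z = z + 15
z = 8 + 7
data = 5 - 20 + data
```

Transformed code:
data = z * -25
z = data - 9
data = z * 40
data = 13 + z
z = data // 3
data = 60 * data
z = z + 15
z = 15
data = -15 + data

z = 15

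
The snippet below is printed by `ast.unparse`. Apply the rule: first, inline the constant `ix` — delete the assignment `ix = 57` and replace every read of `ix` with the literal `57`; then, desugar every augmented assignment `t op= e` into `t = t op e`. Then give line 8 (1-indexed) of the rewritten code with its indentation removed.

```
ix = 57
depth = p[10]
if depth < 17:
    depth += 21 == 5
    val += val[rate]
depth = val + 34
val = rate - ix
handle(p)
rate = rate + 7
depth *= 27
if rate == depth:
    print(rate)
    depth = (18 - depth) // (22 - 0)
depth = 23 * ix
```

rate = rate + 7

Transformed code:
depth = p[10]
if depth < 17:
    depth = depth + (21 == 5)
    val = val + val[rate]
depth = val + 34
val = rate - 57
handle(p)
rate = rate + 7
depth = depth * 27
if rate == depth:
    print(rate)
    depth = (18 - depth) // (22 - 0)
depth = 23 * 57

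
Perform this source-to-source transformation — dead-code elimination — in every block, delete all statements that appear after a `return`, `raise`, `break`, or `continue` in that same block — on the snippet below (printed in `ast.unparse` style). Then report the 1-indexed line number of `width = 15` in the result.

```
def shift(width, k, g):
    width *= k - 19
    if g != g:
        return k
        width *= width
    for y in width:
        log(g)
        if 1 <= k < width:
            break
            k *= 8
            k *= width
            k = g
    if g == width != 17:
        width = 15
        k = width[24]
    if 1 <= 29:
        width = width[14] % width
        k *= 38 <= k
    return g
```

Transformed code:
def shift(width, k, g):
    width *= k - 19
    if g != g:
        return k
    for y in width:
        log(g)
        if 1 <= k < width:
            break
    if g == width != 17:
        width = 15
        k = width[24]
    if 1 <= 29:
        width = width[14] % width
        k *= 38 <= k
    return g

10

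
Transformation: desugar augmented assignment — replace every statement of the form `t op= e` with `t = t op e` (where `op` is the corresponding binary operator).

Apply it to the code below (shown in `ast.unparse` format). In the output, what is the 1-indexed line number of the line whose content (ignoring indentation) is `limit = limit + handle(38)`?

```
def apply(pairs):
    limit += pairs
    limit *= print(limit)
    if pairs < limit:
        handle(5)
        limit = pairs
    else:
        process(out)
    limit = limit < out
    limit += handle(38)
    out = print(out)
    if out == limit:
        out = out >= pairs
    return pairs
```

10

Transformed code:
def apply(pairs):
    limit = limit + pairs
    limit = limit * print(limit)
    if pairs < limit:
        handle(5)
        limit = pairs
    else:
        process(out)
    limit = limit < out
    limit = limit + handle(38)
    out = print(out)
    if out == limit:
        out = out >= pairs
    return pairs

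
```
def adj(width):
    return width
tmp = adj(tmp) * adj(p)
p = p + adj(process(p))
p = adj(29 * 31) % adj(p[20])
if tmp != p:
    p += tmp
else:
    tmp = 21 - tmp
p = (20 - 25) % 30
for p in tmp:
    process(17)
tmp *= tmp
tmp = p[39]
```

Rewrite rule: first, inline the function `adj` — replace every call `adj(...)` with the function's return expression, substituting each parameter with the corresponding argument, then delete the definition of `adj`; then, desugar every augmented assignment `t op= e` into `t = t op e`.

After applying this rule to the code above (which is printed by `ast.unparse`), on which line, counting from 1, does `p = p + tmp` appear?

5

Transformed code:
tmp = tmp * p
p = p + process(p)
p = 29 * 31 % p[20]
if tmp != p:
    p = p + tmp
else:
    tmp = 21 - tmp
p = (20 - 25) % 30
for p in tmp:
    process(17)
tmp = tmp * tmp
tmp = p[39]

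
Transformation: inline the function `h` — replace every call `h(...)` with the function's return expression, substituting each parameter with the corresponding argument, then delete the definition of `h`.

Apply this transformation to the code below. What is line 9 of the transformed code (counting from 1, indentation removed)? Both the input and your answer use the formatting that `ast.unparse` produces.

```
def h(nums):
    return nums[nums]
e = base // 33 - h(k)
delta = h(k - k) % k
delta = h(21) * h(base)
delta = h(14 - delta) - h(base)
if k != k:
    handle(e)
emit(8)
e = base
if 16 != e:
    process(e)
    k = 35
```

Transformed code:
e = base // 33 - k[k]
delta = (k - k)[k - k] % k
delta = 21[21] * base[base]
delta = (14 - delta)[14 - delta] - base[base]
if k != k:
    handle(e)
emit(8)
e = base
if 16 != e:
    process(e)
    k = 35

if 16 != e:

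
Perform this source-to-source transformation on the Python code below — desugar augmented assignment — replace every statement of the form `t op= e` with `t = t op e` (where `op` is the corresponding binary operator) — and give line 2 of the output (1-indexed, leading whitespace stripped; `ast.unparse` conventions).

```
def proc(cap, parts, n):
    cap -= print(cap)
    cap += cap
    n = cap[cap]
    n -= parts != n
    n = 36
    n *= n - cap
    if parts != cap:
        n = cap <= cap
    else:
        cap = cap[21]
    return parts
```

Transformed code:
def proc(cap, parts, n):
    cap = cap - print(cap)
    cap = cap + cap
    n = cap[cap]
    n = n - (parts != n)
    n = 36
    n = n * (n - cap)
    if parts != cap:
        n = cap <= cap
    else:
        cap = cap[21]
    return parts

cap = cap - print(cap)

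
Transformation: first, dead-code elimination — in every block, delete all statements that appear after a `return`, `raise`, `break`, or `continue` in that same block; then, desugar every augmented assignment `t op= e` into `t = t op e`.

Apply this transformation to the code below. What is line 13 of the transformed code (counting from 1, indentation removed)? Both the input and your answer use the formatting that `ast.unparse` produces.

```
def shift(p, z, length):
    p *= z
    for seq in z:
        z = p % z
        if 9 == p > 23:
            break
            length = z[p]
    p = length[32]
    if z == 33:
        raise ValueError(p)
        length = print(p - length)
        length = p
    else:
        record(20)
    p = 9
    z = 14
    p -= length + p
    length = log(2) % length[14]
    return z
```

Transformed code:
def shift(p, z, length):
    p = p * z
    for seq in z:
        z = p % z
        if 9 == p > 23:
            break
    p = length[32]
    if z == 33:
        raise ValueError(p)
    else:
        record(20)
    p = 9
    z = 14
    p = p - (length + p)
    length = log(2) % length[14]
    return z

z = 14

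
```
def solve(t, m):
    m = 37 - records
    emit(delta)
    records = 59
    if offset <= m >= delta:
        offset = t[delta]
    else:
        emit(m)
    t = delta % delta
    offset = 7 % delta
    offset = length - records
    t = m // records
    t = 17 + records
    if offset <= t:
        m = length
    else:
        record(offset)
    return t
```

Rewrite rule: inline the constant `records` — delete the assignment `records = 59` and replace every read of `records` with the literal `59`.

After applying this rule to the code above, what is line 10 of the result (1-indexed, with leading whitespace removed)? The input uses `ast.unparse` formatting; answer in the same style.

Transformed code:
def solve(t, m):
    m = 37 - 59
    emit(delta)
    if offset <= m >= delta:
        offset = t[delta]
    else:
        emit(m)
    t = delta % delta
    offset = 7 % delta
    offset = length - 59
    t = m // 59
    t = 17 + 59
    if offset <= t:
        m = length
    else:
        record(offset)
    return t

offset = length - 59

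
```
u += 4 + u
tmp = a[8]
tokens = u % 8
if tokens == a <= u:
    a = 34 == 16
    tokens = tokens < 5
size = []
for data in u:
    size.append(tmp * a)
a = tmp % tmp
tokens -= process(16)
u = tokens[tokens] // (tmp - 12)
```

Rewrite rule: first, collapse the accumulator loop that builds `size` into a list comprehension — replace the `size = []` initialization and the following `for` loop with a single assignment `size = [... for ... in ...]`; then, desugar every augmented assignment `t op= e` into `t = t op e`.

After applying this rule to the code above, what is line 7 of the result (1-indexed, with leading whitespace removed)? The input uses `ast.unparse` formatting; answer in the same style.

size = [tmp * a for data in u]

Transformed code:
u = u + (4 + u)
tmp = a[8]
tokens = u % 8
if tokens == a <= u:
    a = 34 == 16
    tokens = tokens < 5
size = [tmp * a for data in u]
a = tmp % tmp
tokens = tokens - process(16)
u = tokens[tokens] // (tmp - 12)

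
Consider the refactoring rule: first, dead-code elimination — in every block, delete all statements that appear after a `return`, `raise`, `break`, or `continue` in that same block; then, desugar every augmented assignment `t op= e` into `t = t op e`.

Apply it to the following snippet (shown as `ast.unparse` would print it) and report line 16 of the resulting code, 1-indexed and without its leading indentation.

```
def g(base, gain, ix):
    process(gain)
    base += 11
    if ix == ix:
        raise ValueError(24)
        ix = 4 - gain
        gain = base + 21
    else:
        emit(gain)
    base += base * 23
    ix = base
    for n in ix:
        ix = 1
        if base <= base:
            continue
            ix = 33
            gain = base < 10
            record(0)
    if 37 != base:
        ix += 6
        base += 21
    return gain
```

base = base + 21

Transformed code:
def g(base, gain, ix):
    process(gain)
    base = base + 11
    if ix == ix:
        raise ValueError(24)
    else:
        emit(gain)
    base = base + base * 23
    ix = base
    for n in ix:
        ix = 1
        if base <= base:
            continue
    if 37 != base:
        ix = ix + 6
        base = base + 21
    return gain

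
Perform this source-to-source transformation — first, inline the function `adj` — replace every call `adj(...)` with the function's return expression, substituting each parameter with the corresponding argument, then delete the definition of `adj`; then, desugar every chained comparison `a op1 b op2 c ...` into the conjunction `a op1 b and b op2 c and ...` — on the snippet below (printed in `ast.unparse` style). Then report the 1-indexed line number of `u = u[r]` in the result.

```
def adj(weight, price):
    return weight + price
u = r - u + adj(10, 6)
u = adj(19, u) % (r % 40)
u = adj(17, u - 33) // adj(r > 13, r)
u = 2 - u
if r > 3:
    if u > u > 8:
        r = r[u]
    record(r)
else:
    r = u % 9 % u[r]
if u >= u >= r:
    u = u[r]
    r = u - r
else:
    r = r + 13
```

Transformed code:
u = r - u + (10 + 6)
u = (19 + u) % (r % 40)
u = (17 + (u - 33)) // ((r > 13) + r)
u = 2 - u
if r > 3:
    if u > u and u > 8:
        r = r[u]
    record(r)
else:
    r = u % 9 % u[r]
if u >= u and u >= r:
    u = u[r]
    r = u - r
else:
    r = r + 13

12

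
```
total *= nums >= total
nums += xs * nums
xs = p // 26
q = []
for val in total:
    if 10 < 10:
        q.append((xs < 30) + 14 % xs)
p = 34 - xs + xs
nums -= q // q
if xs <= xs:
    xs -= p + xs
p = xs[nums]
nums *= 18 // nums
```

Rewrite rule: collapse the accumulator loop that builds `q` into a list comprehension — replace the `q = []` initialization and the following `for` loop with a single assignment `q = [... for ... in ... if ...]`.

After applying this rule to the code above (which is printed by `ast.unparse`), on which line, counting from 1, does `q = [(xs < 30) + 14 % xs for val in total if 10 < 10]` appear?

4

Transformed code:
total *= nums >= total
nums += xs * nums
xs = p // 26
q = [(xs < 30) + 14 % xs for val in total if 10 < 10]
p = 34 - xs + xs
nums -= q // q
if xs <= xs:
    xs -= p + xs
p = xs[nums]
nums *= 18 // nums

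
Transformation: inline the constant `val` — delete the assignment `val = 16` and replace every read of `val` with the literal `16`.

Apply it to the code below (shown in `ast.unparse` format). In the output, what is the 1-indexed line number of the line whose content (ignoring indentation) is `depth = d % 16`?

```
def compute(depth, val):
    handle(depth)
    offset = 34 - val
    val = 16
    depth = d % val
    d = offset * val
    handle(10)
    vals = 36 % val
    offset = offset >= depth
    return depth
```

4

Transformed code:
def compute(depth, val):
    handle(depth)
    offset = 34 - 16
    depth = d % 16
    d = offset * 16
    handle(10)
    vals = 36 % 16
    offset = offset >= depth
    return depth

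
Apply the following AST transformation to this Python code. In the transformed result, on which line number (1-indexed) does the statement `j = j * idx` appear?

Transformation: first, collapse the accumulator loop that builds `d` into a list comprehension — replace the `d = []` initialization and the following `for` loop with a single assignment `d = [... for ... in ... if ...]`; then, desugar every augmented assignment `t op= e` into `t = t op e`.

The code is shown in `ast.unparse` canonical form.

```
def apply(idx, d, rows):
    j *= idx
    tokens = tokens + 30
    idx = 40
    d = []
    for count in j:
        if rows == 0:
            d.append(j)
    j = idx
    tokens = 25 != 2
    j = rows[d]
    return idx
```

Transformed code:
def apply(idx, d, rows):
    j = j * idx
    tokens = tokens + 30
    idx = 40
    d = [j for count in j if rows == 0]
    j = idx
    tokens = 25 != 2
    j = rows[d]
    return idx

2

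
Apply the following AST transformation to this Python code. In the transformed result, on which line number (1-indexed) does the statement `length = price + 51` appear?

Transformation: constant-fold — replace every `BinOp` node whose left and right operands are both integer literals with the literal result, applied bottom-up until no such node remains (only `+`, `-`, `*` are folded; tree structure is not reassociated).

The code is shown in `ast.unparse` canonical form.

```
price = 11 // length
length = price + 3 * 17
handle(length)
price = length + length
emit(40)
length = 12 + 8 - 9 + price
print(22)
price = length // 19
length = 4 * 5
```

Transformed code:
price = 11 // length
length = price + 51
handle(length)
price = length + length
emit(40)
length = 11 + price
print(22)
price = length // 19
length = 20

2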